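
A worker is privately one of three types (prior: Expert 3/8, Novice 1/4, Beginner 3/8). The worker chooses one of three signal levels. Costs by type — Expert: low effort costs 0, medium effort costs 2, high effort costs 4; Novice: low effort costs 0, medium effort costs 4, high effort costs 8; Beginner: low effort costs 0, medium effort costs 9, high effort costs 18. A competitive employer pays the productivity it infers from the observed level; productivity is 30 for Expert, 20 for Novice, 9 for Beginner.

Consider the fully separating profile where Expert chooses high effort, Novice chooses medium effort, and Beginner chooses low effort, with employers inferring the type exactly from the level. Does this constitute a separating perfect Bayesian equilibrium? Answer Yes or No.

Separating wages: high effort → 30, medium effort → 20, low effort → 9.
Expert (assigned high effort): low effort: 9 − 0 = 9; medium effort: 20 − 2 = 18; high effort: 30 − 4 = 26. Expert stays.
Novice (assigned medium effort): low effort: 9 − 0 = 9; medium effort: 20 − 4 = 16; high effort: 30 − 8 = 22. Novice prefers high effort.
Beginner (assigned low effort): low effort: 9 − 0 = 9; medium effort: 20 − 9 = 11; high effort: 30 − 18 = 12. Beginner prefers high effort.
At least one type deviates; the separating profile fails.

No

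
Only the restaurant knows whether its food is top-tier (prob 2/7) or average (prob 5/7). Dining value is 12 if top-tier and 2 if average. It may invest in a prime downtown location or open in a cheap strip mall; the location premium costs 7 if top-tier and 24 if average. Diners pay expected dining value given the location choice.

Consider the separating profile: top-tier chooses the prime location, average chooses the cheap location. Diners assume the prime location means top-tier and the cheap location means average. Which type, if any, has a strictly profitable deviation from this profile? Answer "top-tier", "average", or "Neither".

Neither

The prime location pays 12; the cheap location pays 2.
top-tier: assigned the prime location, nets 12 − 7 = 5; deviating to the cheap location nets 2.
average: assigned the cheap location, nets 2; deviating to the prime location nets 12 − 24 = -12.
Both types strictly prefer their assigned action; no profitable deviation.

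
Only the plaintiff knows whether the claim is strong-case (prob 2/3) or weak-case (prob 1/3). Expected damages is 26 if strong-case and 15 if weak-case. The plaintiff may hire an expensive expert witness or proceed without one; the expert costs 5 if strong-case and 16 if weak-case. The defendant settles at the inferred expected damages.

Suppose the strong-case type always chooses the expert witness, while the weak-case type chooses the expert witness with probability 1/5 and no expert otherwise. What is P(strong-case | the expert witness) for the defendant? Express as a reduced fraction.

P(the expert witness) = (2/3)·1 + (1/3)·(1/5) = 11/15.
By Bayes' rule, P(strong-case | the expert witness) = (2/3) / (11/15) = 10/11.

10/11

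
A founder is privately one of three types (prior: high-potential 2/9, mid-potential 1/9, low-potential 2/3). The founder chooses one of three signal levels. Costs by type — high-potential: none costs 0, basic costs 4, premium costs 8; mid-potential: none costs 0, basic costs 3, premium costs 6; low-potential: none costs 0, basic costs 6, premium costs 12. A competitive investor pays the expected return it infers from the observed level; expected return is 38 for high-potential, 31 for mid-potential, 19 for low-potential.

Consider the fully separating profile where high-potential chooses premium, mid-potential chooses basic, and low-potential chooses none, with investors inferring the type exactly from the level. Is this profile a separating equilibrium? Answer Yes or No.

No

Separating valuations: premium → 38, basic → 31, none → 19.
high-potential (assigned premium): none: 19 − 0 = 19; basic: 31 − 4 = 27; premium: 38 − 8 = 30. high-potential stays.
mid-potential (assigned basic): none: 19 − 0 = 19; basic: 31 − 3 = 28; premium: 38 − 6 = 32. mid-potential prefers premium.
low-potential (assigned none): none: 19 − 0 = 19; basic: 31 − 6 = 25; premium: 38 − 12 = 26. low-potential prefers premium.
At least one type deviates; the separating profile fails.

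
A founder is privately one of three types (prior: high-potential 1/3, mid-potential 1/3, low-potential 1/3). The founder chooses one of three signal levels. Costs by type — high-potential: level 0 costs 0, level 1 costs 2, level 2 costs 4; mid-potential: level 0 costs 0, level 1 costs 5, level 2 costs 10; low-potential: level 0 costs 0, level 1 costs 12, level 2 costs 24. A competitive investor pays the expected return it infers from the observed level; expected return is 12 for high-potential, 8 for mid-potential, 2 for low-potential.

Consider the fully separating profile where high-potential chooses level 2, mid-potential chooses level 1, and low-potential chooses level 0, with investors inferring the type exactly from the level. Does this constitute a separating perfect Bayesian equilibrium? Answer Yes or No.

Yes

Separating valuations: level 2 → 12, level 1 → 8, level 0 → 2.
high-potential (assigned level 2): level 0: 2 − 0 = 2; level 1: 8 − 2 = 6; level 2: 12 − 4 = 8. high-potential stays.
mid-potential (assigned level 1): level 0: 2 − 0 = 2; level 1: 8 − 5 = 3; level 2: 12 − 10 = 2. mid-potential stays.
low-potential (assigned level 0): level 0: 2 − 0 = 2; level 1: 8 − 12 = -4; level 2: 12 − 24 = -12. low-potential stays.
Every type prefers its assigned level; separation holds.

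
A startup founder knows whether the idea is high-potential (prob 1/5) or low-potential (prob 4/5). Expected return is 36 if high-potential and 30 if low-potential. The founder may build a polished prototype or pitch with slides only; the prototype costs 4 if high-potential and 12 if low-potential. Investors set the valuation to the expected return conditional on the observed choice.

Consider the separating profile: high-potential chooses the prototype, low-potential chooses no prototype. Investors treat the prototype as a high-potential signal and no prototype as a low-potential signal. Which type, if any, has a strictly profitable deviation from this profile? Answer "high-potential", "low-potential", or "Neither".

The prototype pays 36; no prototype pays 30.
high-potential: assigned the prototype, nets 36 − 4 = 32; deviating to no prototype nets 30.
low-potential: assigned no prototype, nets 30; deviating to the prototype nets 36 − 12 = 24.
Both types strictly prefer their assigned action; no profitable deviation.

Neither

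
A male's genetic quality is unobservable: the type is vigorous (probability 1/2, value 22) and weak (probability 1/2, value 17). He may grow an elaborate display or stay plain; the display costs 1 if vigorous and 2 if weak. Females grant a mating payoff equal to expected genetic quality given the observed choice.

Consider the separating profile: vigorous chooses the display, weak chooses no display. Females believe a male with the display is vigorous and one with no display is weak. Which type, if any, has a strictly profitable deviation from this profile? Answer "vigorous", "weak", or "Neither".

weak

The display pays 22; no display pays 17.
vigorous: assigned the display, nets 22 − 1 = 21; deviating to no display nets 17.
weak: assigned no display, nets 17; deviating to the display nets 22 − 2 = 20.
The weak type gains 3 by deviating.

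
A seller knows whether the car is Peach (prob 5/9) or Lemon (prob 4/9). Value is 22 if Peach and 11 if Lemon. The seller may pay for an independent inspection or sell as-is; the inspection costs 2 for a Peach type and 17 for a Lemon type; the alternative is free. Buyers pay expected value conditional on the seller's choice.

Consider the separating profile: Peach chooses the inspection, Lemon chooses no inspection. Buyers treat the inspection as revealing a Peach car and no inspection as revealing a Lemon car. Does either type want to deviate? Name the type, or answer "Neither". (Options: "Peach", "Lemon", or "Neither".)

Neither

The inspection pays 22; no inspection pays 11.
Peach: assigned the inspection, nets 22 − 2 = 20; deviating to no inspection nets 11.
Lemon: assigned no inspection, nets 11; deviating to the inspection nets 22 − 17 = 5.
Both types strictly prefer their assigned action; no profitable deviation.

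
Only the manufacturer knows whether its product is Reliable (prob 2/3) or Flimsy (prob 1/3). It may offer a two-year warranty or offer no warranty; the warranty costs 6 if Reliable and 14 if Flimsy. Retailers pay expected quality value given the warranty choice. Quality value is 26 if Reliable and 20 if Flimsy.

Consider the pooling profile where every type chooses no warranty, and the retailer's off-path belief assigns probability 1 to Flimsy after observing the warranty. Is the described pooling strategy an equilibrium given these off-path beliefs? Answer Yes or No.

Yes

On path, the retailer holds the prior and pays 2/3·26 + 1/3·20 = 24. Off path (the warranty), believing Flimsy, it pays 20.
Reliable: no warranty nets 24; the warranty nets 20 − 6 = 14. Reliable stays.
Flimsy: no warranty nets 24; the warranty nets 20 − 14 = 6. Flimsy stays.
No type deviates, so pooling is sustained.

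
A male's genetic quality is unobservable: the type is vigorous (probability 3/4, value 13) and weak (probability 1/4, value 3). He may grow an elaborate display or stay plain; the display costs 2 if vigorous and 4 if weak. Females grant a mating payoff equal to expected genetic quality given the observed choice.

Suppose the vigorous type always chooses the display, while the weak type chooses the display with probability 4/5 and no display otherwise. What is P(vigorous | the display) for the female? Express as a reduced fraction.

15/19

P(the display) = (3/4)·1 + (1/4)·(4/5) = 19/20.
By Bayes' rule, P(vigorous | the display) = (3/4) / (19/20) = 15/19.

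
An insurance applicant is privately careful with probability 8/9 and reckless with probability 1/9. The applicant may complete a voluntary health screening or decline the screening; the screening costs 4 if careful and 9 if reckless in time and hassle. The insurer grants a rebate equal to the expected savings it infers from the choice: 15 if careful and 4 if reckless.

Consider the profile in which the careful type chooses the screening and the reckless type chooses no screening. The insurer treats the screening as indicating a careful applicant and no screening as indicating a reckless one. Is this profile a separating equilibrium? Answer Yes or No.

No

Under these beliefs, the screening earns rebate 15 and no screening earns rebate 4.
careful: the screening nets 15 − 4 = 11; no screening nets 4. careful prefers the screening.
reckless: the screening nets 15 − 9 = 6; no screening nets 4. reckless would deviate to the screening.
reckless has a profitable deviation, so the profile is not an equilibrium.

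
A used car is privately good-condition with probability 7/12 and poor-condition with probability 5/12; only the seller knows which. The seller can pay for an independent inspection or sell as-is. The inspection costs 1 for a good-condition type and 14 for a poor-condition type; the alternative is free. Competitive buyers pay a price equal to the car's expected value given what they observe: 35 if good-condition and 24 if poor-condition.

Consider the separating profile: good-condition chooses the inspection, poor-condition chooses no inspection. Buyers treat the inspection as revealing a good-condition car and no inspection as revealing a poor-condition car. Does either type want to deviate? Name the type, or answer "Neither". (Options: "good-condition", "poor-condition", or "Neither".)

Neither

The inspection pays 35; no inspection pays 24.
good-condition: assigned the inspection, nets 35 − 1 = 34; deviating to no inspection nets 24.
poor-condition: assigned no inspection, nets 24; deviating to the inspection nets 35 − 14 = 21.
Both types strictly prefer their assigned action; no profitable deviation.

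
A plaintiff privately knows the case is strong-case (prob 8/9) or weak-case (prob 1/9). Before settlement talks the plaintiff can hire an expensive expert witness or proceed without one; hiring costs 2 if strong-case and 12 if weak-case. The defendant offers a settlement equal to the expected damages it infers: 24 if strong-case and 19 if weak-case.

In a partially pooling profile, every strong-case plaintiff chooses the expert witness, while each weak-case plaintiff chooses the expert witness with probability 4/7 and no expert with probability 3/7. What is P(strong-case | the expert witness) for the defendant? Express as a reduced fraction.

14/15

P(the expert witness) = (8/9)·1 + (1/9)·(4/7) = 20/21.
By Bayes' rule, P(strong-case | the expert witness) = (8/9) / (20/21) = 14/15.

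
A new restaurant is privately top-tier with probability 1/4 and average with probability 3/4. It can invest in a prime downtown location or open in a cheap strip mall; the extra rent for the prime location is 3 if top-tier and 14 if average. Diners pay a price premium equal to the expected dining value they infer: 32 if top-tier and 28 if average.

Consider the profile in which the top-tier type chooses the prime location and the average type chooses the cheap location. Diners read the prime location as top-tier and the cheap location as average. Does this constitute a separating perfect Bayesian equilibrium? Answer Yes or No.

Yes

Under these beliefs, the prime location earns price premium 32 and the cheap location earns price premium 28.
top-tier: the prime location nets 32 − 3 = 29; the cheap location nets 28. top-tier prefers the prime location.
average: the prime location nets 32 − 14 = 18; the cheap location nets 28. average prefers the cheap location.
Neither type deviates, so the separating profile is an equilibrium.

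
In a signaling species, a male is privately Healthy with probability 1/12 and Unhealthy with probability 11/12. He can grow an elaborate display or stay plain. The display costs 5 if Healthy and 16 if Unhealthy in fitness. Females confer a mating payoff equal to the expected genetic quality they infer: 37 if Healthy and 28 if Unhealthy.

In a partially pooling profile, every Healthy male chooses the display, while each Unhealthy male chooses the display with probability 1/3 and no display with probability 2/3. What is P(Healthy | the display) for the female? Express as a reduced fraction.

3/14

P(the display) = (1/12)·1 + (11/12)·(1/3) = 7/18.
By Bayes' rule, P(Healthy | the display) = (1/12) / (7/18) = 3/14.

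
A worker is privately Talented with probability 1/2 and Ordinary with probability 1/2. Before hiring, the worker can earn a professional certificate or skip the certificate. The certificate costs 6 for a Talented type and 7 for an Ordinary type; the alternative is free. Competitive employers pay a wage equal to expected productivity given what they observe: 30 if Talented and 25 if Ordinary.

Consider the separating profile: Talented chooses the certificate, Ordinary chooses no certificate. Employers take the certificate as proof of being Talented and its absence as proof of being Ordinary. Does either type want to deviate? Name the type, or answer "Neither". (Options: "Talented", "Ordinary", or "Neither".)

The certificate pays 30; no certificate pays 25.
Talented: assigned the certificate, nets 30 − 6 = 24; deviating to no certificate nets 25.
Ordinary: assigned no certificate, nets 25; deviating to the certificate nets 30 − 7 = 23.
The Talented type gains 1 by deviating.

Talented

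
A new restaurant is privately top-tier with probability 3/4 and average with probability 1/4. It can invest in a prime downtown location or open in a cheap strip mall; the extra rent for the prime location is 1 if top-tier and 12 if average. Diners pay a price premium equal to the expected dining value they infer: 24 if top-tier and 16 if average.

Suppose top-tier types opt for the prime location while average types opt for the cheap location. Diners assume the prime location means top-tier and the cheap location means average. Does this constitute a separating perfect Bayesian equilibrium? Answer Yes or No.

Under these beliefs, the prime location earns price premium 24 and the cheap location earns price premium 16.
top-tier: the prime location nets 24 − 1 = 23; the cheap location nets 16. top-tier prefers the prime location.
average: the prime location nets 24 − 12 = 12; the cheap location nets 16. average prefers the cheap location.
Neither type deviates, so the separating profile is an equilibrium.

Yes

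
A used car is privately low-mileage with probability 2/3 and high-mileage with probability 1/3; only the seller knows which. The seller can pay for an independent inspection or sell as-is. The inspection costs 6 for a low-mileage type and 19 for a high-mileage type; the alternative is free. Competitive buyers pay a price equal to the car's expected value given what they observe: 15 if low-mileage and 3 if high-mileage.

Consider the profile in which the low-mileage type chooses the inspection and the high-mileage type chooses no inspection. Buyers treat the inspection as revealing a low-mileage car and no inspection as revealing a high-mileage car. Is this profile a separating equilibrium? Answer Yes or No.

Yes

Under these beliefs, the inspection earns price 15 and no inspection earns price 3.
low-mileage: the inspection nets 15 − 6 = 9; no inspection nets 3. low-mileage prefers the inspection.
high-mileage: the inspection nets 15 − 19 = -4; no inspection nets 3. high-mileage prefers no inspection.
Neither type deviates, so the separating profile is an equilibrium.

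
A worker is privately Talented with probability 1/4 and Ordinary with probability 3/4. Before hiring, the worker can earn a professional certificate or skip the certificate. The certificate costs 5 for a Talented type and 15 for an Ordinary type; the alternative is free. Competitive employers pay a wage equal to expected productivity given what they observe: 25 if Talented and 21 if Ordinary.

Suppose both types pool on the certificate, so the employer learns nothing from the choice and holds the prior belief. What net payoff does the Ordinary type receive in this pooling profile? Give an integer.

7

Pooled wage = 1/4·25 + 3/4·21 = 22.
Ordinary pays cost 15 for the certificate, so net payoff = 22 − 15 = 7.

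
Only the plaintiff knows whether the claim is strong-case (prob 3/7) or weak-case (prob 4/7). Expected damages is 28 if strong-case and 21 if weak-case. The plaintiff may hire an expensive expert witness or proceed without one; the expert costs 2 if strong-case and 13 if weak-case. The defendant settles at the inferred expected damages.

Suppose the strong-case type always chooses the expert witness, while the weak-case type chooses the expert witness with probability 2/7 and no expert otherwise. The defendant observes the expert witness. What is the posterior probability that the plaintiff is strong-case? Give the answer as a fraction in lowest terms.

21/29

P(the expert witness) = (3/7)·1 + (4/7)·(2/7) = 29/49.
By Bayes' rule, P(strong-case | the expert witness) = (3/7) / (29/49) = 21/29.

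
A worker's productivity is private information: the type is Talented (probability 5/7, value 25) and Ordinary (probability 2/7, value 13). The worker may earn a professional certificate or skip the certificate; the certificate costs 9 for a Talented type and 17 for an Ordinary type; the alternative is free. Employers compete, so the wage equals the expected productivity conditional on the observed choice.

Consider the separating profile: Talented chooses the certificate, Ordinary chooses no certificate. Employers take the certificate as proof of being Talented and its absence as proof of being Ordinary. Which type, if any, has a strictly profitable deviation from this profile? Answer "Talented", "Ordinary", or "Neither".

Neither

The certificate pays 25; no certificate pays 13.
Talented: assigned the certificate, nets 25 − 9 = 16; deviating to no certificate nets 13.
Ordinary: assigned no certificate, nets 13; deviating to the certificate nets 25 − 17 = 8.
Both types strictly prefer their assigned action; no profitable deviation.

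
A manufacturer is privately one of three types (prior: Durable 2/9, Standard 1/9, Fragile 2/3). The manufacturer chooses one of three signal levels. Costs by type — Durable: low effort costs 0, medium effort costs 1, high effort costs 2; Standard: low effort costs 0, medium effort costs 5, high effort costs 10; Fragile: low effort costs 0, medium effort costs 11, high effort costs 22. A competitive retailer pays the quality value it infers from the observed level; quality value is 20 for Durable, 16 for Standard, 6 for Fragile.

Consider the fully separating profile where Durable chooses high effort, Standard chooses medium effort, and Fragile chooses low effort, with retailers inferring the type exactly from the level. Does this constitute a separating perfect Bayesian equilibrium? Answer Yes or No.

Yes

Separating prices: high effort → 20, medium effort → 16, low effort → 6.
Durable (assigned high effort): low effort: 6 − 0 = 6; medium effort: 16 − 1 = 15; high effort: 20 − 2 = 18. Durable stays.
Standard (assigned medium effort): low effort: 6 − 0 = 6; medium effort: 16 − 5 = 11; high effort: 20 − 10 = 10. Standard stays.
Fragile (assigned low effort): low effort: 6 − 0 = 6; medium effort: 16 − 11 = 5; high effort: 20 − 22 = -2. Fragile stays.
Every type prefers its assigned level; separation holds.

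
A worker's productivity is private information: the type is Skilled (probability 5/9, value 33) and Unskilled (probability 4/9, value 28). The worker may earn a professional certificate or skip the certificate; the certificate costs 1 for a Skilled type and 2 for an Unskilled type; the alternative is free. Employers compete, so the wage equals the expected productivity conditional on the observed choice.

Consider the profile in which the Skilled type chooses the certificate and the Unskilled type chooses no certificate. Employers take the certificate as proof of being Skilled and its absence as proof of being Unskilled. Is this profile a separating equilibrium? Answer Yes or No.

Under these beliefs, the certificate earns wage 33 and no certificate earns wage 28.
Skilled: the certificate nets 33 − 1 = 32; no certificate nets 28. Skilled prefers the certificate.
Unskilled: the certificate nets 33 − 2 = 31; no certificate nets 28. Unskilled would deviate to the certificate.
Unskilled has a profitable deviation, so the profile is not an equilibrium.

No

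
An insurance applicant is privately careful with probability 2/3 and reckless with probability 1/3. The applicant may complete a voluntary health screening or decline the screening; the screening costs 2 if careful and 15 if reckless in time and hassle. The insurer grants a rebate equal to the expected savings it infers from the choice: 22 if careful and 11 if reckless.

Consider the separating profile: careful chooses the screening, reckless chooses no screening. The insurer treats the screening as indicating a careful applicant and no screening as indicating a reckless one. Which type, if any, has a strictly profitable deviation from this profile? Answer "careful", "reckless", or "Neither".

The screening pays 22; no screening pays 11.
careful: assigned the screening, nets 22 − 2 = 20; deviating to no screening nets 11.
reckless: assigned no screening, nets 11; deviating to the screening nets 22 − 15 = 7.
Both types strictly prefer their assigned action; no profitable deviation.

Neither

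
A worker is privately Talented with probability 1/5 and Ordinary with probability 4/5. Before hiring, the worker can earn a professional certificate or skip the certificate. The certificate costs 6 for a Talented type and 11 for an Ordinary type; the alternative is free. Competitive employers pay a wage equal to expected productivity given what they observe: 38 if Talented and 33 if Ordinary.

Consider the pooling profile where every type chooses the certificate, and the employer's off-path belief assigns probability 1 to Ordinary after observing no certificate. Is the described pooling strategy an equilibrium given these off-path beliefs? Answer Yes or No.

On path, the employer holds the prior and pays 1/5·38 + 4/5·33 = 34. Off path (no certificate), believing Ordinary, it pays 33.
Talented: the certificate nets 34 − 6 = 28; no certificate nets 33. Talented would deviate.
Ordinary: the certificate nets 34 − 11 = 23; no certificate nets 33. Ordinary would deviate.
A type deviates, so pooling fails.

No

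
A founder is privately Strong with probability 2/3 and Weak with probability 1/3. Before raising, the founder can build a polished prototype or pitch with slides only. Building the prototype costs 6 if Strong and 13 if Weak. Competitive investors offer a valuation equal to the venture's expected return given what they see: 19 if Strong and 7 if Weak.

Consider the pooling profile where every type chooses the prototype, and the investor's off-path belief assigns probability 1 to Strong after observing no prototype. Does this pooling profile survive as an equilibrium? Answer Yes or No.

No

On path, the investor holds the prior and pays 2/3·19 + 1/3·7 = 15. Off path (no prototype), believing Strong, it pays 19.
Strong: the prototype nets 15 − 6 = 9; no prototype nets 19. Strong would deviate.
Weak: the prototype nets 15 − 13 = 2; no prototype nets 19. Weak would deviate.
A type deviates, so pooling fails.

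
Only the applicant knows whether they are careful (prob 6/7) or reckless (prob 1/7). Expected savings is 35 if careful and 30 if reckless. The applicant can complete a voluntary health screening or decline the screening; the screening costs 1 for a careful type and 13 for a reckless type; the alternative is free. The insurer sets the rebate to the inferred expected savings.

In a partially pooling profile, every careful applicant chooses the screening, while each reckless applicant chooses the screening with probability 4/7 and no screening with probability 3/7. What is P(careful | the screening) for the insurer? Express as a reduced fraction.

P(the screening) = (6/7)·1 + (1/7)·(4/7) = 46/49.
By Bayes' rule, P(careful | the screening) = (6/7) / (46/49) = 21/23.

21/23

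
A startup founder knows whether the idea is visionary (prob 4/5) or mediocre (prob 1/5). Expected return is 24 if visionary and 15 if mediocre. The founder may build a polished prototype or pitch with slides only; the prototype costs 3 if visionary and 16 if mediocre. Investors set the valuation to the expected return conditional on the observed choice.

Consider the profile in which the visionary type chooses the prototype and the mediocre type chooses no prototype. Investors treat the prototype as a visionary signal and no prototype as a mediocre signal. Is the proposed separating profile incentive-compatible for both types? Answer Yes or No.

Under these beliefs, the prototype earns valuation 24 and no prototype earns valuation 15.
visionary: the prototype nets 24 − 3 = 21; no prototype nets 15. visionary prefers the prototype.
mediocre: the prototype nets 24 − 16 = 8; no prototype nets 15. mediocre prefers no prototype.
Neither type deviates, so the separating profile is an equilibrium.

Yes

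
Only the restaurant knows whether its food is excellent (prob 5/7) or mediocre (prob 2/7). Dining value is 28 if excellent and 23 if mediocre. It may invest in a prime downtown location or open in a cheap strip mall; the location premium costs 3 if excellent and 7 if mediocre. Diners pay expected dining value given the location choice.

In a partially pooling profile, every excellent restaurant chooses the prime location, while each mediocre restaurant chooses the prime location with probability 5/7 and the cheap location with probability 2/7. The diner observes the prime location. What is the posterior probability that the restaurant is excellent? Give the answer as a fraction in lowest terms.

7/9

P(the prime location) = (5/7)·1 + (2/7)·(5/7) = 45/49.
By Bayes' rule, P(excellent | the prime location) = (5/7) / (45/49) = 7/9.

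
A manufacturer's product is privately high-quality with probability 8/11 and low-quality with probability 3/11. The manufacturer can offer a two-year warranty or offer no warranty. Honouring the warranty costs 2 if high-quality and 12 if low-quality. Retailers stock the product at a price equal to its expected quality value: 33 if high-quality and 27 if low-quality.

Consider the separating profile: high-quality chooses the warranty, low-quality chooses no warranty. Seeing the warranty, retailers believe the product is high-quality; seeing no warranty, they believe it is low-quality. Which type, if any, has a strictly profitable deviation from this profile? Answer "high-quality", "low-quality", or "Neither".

The warranty pays 33; no warranty pays 27.
high-quality: assigned the warranty, nets 33 − 2 = 31; deviating to no warranty nets 27.
low-quality: assigned no warranty, nets 27; deviating to the warranty nets 33 − 12 = 21.
Both types strictly prefer their assigned action; no profitable deviation.

Neither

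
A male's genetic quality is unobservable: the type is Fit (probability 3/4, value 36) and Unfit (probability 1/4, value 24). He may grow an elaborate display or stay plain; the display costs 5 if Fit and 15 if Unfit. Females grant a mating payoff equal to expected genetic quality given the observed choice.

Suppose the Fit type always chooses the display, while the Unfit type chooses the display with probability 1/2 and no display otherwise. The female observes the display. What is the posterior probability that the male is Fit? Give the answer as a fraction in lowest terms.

6/7

P(the display) = (3/4)·1 + (1/4)·(1/2) = 7/8.
By Bayes' rule, P(Fit | the display) = (3/4) / (7/8) = 6/7.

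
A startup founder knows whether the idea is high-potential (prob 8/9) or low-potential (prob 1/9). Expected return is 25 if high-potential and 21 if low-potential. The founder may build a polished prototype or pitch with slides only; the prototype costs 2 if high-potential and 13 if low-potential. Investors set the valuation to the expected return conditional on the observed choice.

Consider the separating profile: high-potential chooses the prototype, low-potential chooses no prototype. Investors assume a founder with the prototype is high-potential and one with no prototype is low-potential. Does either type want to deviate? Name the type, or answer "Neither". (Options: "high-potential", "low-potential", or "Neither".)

Neither

The prototype pays 25; no prototype pays 21.
high-potential: assigned the prototype, nets 25 − 2 = 23; deviating to no prototype nets 21.
low-potential: assigned no prototype, nets 21; deviating to the prototype nets 25 − 13 = 12.
Both types strictly prefer their assigned action; no profitable deviation.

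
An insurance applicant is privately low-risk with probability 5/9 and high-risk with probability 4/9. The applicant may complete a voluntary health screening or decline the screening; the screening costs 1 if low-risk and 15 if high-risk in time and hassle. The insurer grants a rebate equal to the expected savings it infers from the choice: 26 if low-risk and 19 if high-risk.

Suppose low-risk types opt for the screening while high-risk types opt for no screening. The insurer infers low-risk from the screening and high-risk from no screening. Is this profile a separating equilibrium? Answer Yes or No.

Under these beliefs, the screening earns rebate 26 and no screening earns rebate 19.
low-risk: the screening nets 26 − 1 = 25; no screening nets 19. low-risk prefers the screening.
high-risk: the screening nets 26 − 15 = 11; no screening nets 19. high-risk prefers no screening.
Neither type deviates, so the separating profile is an equilibrium.

Yes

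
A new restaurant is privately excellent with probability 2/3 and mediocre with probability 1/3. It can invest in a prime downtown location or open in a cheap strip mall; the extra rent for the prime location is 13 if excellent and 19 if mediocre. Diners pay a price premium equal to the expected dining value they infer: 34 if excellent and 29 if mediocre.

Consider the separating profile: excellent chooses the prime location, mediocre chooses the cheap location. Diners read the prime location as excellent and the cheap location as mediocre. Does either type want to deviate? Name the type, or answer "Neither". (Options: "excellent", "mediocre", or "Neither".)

excellent

The prime location pays 34; the cheap location pays 29.
excellent: assigned the prime location, nets 34 − 13 = 21; deviating to the cheap location nets 29.
mediocre: assigned the cheap location, nets 29; deviating to the prime location nets 34 − 19 = 15.
The excellent type gains 8 by deviating.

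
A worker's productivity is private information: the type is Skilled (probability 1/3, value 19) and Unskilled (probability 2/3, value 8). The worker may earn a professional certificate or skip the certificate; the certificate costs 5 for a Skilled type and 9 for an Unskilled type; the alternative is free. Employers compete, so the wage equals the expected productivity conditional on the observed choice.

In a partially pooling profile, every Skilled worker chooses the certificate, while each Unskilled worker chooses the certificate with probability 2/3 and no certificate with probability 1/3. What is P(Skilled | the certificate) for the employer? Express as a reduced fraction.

P(the certificate) = (1/3)·1 + (2/3)·(2/3) = 7/9.
By Bayes' rule, P(Skilled | the certificate) = (1/3) / (7/9) = 3/7.

3/7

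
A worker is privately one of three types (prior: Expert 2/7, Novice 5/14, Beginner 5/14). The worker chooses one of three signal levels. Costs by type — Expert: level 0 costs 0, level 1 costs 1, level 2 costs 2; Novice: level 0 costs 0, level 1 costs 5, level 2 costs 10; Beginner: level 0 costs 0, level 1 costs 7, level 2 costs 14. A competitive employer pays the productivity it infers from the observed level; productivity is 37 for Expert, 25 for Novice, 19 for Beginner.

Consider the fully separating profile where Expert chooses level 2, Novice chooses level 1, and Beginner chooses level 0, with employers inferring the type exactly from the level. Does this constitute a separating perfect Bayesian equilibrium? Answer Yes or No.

Separating wages: level 2 → 37, level 1 → 25, level 0 → 19.
Expert (assigned level 2): level 0: 19 − 0 = 19; level 1: 25 − 1 = 24; level 2: 37 − 2 = 35. Expert stays.
Novice (assigned level 1): level 0: 19 − 0 = 19; level 1: 25 − 5 = 20; level 2: 37 − 10 = 27. Novice prefers level 2.
Beginner (assigned level 0): level 0: 19 − 0 = 19; level 1: 25 − 7 = 18; level 2: 37 − 14 = 23. Beginner prefers level 2.
At least one type deviates; the separating profile fails.

No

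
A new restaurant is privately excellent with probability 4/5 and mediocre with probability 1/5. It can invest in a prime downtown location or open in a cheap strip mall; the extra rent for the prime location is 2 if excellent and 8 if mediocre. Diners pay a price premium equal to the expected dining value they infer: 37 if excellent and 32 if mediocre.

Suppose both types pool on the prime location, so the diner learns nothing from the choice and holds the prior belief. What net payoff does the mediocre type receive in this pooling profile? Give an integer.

28

Pooled price premium = 4/5·37 + 1/5·32 = 36.
mediocre pays cost 8 for the prime location, so net payoff = 36 − 8 = 28.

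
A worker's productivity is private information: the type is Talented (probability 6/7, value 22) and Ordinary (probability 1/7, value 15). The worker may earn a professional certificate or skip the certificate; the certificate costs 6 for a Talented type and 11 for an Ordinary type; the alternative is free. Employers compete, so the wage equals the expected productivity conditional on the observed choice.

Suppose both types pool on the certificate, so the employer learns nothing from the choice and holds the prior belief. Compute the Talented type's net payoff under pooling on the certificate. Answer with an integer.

Pooled wage = 6/7·22 + 1/7·15 = 21.
Talented pays cost 6 for the certificate, so net payoff = 21 − 6 = 15.

15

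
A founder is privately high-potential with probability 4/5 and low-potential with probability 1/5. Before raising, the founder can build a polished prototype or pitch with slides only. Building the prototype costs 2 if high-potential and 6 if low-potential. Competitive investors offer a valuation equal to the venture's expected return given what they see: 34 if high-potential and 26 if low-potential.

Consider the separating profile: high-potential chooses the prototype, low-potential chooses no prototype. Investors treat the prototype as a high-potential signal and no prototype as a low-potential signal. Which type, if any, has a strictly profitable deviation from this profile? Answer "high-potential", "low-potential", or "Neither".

The prototype pays 34; no prototype pays 26.
high-potential: assigned the prototype, nets 34 − 2 = 32; deviating to no prototype nets 26.
low-potential: assigned no prototype, nets 26; deviating to the prototype nets 34 − 6 = 28.
The low-potential type gains 2 by deviating.

low-potential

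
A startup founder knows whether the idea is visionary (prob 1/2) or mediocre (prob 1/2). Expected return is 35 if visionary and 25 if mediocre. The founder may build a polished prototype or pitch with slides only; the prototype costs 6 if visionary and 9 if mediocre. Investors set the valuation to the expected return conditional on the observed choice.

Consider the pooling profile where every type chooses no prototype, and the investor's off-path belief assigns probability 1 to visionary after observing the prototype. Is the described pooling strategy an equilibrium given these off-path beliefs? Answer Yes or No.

On path, the investor holds the prior and pays 1/2·35 + 1/2·25 = 30. Off path (the prototype), believing visionary, it pays 35.
visionary: no prototype nets 30; the prototype nets 35 − 6 = 29. visionary stays.
mediocre: no prototype nets 30; the prototype nets 35 − 9 = 26. mediocre stays.
No type deviates, so pooling is sustained.

Yes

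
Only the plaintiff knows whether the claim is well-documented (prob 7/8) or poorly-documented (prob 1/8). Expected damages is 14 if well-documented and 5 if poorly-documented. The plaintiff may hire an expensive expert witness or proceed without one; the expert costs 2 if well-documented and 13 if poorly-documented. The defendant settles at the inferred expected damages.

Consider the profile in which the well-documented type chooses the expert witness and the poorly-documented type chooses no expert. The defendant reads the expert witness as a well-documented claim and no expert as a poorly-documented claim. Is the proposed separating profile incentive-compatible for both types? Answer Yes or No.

Under these beliefs, the expert witness earns settlement 14 and no expert earns settlement 5.
well-documented: the expert witness nets 14 − 2 = 12; no expert nets 5. well-documented prefers the expert witness.
poorly-documented: the expert witness nets 14 − 13 = 1; no expert nets 5. poorly-documented prefers no expert.
Neither type deviates, so the separating profile is an equilibrium.

Yes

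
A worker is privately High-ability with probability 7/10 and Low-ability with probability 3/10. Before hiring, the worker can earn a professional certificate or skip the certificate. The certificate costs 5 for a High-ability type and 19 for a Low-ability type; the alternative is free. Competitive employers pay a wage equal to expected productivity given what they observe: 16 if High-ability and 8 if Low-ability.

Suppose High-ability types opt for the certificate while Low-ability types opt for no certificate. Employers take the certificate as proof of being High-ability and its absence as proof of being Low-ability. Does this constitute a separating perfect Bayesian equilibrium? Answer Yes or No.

Under these beliefs, the certificate earns wage 16 and no certificate earns wage 8.
High-ability: the certificate nets 16 − 5 = 11; no certificate nets 8. High-ability prefers the certificate.
Low-ability: the certificate nets 16 − 19 = -3; no certificate nets 8. Low-ability prefers no certificate.
Neither type deviates, so the separating profile is an equilibrium.

Yes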